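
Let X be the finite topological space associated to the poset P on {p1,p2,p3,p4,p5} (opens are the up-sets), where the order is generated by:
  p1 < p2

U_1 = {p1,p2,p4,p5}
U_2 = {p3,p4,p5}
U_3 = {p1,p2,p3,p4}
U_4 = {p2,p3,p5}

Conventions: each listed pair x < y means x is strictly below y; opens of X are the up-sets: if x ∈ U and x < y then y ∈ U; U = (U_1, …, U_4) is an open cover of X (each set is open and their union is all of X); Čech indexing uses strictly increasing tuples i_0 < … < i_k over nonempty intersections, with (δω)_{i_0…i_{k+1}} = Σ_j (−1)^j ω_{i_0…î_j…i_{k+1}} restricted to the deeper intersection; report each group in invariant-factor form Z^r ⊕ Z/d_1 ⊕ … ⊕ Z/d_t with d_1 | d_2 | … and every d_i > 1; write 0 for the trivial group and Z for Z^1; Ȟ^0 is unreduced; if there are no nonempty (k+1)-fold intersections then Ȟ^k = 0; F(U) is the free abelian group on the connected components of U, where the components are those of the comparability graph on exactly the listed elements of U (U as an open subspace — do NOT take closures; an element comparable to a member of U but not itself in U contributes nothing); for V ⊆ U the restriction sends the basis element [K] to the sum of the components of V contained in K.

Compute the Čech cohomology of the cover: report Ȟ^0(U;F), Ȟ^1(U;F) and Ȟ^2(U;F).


intersection data:
  U12={p4,p5} U13={p1,p2,p4} U14={p2,p5} U23={p3,p4} U24={p3,p5} U34={p2,p3}
  U123={p4} U124={p5} U134={p2} U234={p3}
components per intersection:
  U1: {p1,p2} {p4} {p5}
  U2: {p3} {p4} {p5}
  U3: {p1,p2} {p3} {p4}
  U4: {p2} {p3} {p5}
  U12: {p4} {p5}
  U13: {p1,p2} {p4}
  U14: {p2} {p5}
  U23: {p3} {p4}
  U24: {p3} {p5}
  U34: {p2} {p3}
  U123: {p4}
  U124: {p5}
  U134: {p2}
  U234: {p3}
C dims 12,12,4; δ0: rk 8, SNF 1^8; δ1: rk 4, SNF 1^4
Ȟ^0 = (12 − 8) − 0 = 4, so Ȟ^0 ≅ Z^4
Ȟ^1 = (12 − 4) − 8 = 0, so Ȟ^1 ≅ 0
Ȟ^2 = (4 − 0) − 4 = 0, so Ȟ^2 ≅ 0

Ȟ^0 ≅ Z^4, Ȟ^1 ≅ 0 and Ȟ^2 ≅ 0


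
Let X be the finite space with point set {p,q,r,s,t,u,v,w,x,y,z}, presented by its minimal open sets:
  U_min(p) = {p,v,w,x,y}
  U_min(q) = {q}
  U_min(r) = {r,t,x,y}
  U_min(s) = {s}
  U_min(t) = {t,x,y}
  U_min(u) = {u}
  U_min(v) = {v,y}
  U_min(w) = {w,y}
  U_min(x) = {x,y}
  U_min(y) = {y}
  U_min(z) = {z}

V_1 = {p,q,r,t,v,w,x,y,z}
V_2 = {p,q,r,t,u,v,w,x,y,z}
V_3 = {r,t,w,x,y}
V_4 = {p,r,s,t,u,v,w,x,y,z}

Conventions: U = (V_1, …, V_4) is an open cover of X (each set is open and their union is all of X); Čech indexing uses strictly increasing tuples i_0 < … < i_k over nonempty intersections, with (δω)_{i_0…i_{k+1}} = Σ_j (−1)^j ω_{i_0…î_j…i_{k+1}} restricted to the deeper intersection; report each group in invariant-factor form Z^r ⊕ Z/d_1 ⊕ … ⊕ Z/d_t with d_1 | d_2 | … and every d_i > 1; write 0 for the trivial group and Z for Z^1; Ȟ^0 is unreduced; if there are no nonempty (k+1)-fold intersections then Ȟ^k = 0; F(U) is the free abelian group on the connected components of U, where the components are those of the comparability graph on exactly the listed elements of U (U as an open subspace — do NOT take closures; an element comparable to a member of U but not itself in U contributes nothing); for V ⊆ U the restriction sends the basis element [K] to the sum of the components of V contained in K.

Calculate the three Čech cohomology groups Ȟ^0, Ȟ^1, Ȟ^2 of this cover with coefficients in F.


nerve of the cover:
  V12={p,q,r,t,v,w,x,y,z} V13={r,t,w,x,y} V14={p,r,t,v,w,x,y,z} V23={r,t,w,x,y} V24={p,r,t,u,v,w,x,y,z} V34={r,t,w,x,y}
  V123={r,t,w,x,y} V124={p,r,t,v,w,x,y,z} V134={r,t,w,x,y} V234={r,t,w,x,y}
  V1234={r,t,w,x,y}
components per intersection:
  V1: {p,r,t,v,w,x,y} {q} {z}
  V2: {p,r,t,v,w,x,y} {q} {u} {z}
  V3: {r,t,w,x,y}
  V4: {p,r,t,v,w,x,y} {s} {u} {z}
  V12: {p,r,t,v,w,x,y} {q} {z}
  V13: {r,t,w,x,y}
  V14: {p,r,t,v,w,x,y} {z}
  V23: {r,t,w,x,y}
  V24: {p,r,t,v,w,x,y} {u} {z}
  V34: {r,t,w,x,y}
  V123: {r,t,w,x,y}
  V124: {p,r,t,v,w,x,y} {z}
  V134: {r,t,w,x,y}
  V234: {r,t,w,x,y}
  V1234: {r,t,w,x,y}
C dims 12,11,5,1; δ0: rk 7, SNF 1^7; δ1: rk 4, SNF 1^4; δ2: rk 1, SNF 1^1
Ȟ^0 = (12 − 7) − 0 = 5, so Ȟ^0 ≅ Z^5
Ȟ^1 = (11 − 4) − 7 = 0, so Ȟ^1 ≅ 0
Ȟ^2 = (5 − 1) − 4 = 0, so Ȟ^2 ≅ 0

Ȟ^0 = Z^5; Ȟ^1 = 0; Ȟ^2 = 0


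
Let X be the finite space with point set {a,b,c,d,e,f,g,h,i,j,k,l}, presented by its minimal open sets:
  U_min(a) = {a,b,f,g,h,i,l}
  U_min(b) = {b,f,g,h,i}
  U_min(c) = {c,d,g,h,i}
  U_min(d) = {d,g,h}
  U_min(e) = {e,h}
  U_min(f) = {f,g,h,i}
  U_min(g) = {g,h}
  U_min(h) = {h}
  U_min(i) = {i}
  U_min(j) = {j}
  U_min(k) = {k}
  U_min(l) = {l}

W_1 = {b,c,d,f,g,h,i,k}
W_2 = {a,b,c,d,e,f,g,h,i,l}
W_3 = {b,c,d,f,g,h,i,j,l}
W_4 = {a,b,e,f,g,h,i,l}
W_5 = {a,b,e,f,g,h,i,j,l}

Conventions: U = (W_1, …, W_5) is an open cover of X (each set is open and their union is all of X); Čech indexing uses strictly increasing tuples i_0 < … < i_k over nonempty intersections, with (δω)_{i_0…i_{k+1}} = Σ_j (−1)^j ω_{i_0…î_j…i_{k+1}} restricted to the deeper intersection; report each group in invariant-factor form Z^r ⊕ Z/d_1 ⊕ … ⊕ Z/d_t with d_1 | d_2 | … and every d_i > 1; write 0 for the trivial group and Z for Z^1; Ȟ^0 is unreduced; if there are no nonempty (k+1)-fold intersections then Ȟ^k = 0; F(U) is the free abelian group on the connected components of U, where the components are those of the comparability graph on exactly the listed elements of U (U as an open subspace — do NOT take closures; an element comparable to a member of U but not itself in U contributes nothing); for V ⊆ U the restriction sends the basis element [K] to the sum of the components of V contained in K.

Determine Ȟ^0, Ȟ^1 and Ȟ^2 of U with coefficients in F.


Ȟ^0 ≅ Z^3,  Ȟ^1 ≅ 0,  Ȟ^2 ≅ 0

nonempty overlaps:
  W12={b,c,d,f,g,h,i} W13={b,c,d,f,g,h,i} W14={b,f,g,h,i} W15={b,f,g,h,i} W23={b,c,d,f,g,h,i,l} W24={a,b,e,f,g,h,i,l} W25={a,b,e,f,g,h,i,l} W34={b,f,g,h,i,l} W35={b,f,g,h,i,j,l} W45={a,b,e,f,g,h,i,l}
  W123={b,c,d,f,g,h,i} W124={b,f,g,h,i} W125={b,f,g,h,i} W134={b,f,g,h,i} W135={b,f,g,h,i} W145={b,f,g,h,i} W234={b,f,g,h,i,l} W235={b,f,g,h,i,l} W245={a,b,e,f,g,h,i,l} W345={b,f,g,h,i,l}
  W1234={b,f,g,h,i} W1235={b,f,g,h,i} W1245={b,f,g,h,i} W1345={b,f,g,h,i} W2345={b,f,g,h,i,l}
  W12345={b,f,g,h,i}
components per intersection:
  W1: {b,c,d,f,g,h,i} {k}
  W2: {a,b,c,d,e,f,g,h,i,l}
  W3: {b,c,d,f,g,h,i} {j} {l}
  W4: {a,b,e,f,g,h,i,l}
  W5: {a,b,e,f,g,h,i,l} {j}
  W12: {b,c,d,f,g,h,i}
  W13: {b,c,d,f,g,h,i}
  W14: {b,f,g,h,i}
  W15: {b,f,g,h,i}
  W23: {b,c,d,f,g,h,i} {l}
  W24: {a,b,e,f,g,h,i,l}
  W25: {a,b,e,f,g,h,i,l}
  W34: {b,f,g,h,i} {l}
  W35: {b,f,g,h,i} {j} {l}
  W45: {a,b,e,f,g,h,i,l}
  W123: {b,c,d,f,g,h,i}
  W124: {b,f,g,h,i}
  W125: {b,f,g,h,i}
  W134: {b,f,g,h,i}
  W135: {b,f,g,h,i}
  W145: {b,f,g,h,i}
  W234: {b,f,g,h,i} {l}
  W235: {b,f,g,h,i} {l}
  W245: {a,b,e,f,g,h,i,l}
  W345: {b,f,g,h,i} {l}
  W1234: {b,f,g,h,i}
  W1235: {b,f,g,h,i}
  W1245: {b,f,g,h,i}
  W1345: {b,f,g,h,i}
  W2345: {b,f,g,h,i} {l}
  W12345: {b,f,g,h,i}
C dims 9,14,13,6; δ0: rk 6, SNF 1^6; δ1: rk 8, SNF 1^8; δ2: rk 5, SNF 1^5
degree 0: 9−6−0 = 3 → Ȟ^0 ≅ Z^3
degree 1: 14−8−6 = 0 → Ȟ^1 ≅ 0
degree 2: 13−5−8 = 0 → Ȟ^2 ≅ 0


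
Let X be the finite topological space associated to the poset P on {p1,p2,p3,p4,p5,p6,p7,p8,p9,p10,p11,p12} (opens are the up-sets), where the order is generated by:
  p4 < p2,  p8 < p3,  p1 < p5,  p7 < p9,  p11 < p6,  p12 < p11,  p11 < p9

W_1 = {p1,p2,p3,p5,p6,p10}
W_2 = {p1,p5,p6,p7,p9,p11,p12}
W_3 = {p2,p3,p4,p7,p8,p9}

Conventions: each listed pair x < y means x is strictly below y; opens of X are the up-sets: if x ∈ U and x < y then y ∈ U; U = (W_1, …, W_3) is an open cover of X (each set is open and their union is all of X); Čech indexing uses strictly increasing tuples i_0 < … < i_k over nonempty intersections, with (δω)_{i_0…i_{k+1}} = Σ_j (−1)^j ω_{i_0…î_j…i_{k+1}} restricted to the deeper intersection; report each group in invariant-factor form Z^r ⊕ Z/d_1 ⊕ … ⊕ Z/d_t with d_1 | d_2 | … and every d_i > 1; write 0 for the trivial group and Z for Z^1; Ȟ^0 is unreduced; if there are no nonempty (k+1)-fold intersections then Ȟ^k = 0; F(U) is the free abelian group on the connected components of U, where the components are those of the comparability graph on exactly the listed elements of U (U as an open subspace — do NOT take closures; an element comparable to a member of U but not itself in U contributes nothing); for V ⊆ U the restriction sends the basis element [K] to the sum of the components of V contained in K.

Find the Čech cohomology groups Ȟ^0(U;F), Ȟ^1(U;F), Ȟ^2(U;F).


nerve simplices:
  W12={p1,p5,p6} W13={p2,p3} W23={p7,p9}
components per intersection:
  W1: {p1,p5} {p2} {p3} {p6} {p10}
  W2: {p1,p5} {p6,p7,p9,p11,p12}
  W3: {p2,p4} {p3,p8} {p7,p9}
  W12: {p1,p5} {p6}
  W13: {p2} {p3}
  W23: {p7,p9}
C dims 10,5; δ0: rk 5, SNF 1^5
degree 0: 10−5−0 = 5 → Ȟ^0 ≅ Z^5
degree 1: 5−0−5 = 0 → Ȟ^1 ≅ 0
degree 2: 0−0−0 = 0 → Ȟ^2 ≅ 0

Ȟ^0 = Z^5, Ȟ^1 = 0 and Ȟ^2 = 0


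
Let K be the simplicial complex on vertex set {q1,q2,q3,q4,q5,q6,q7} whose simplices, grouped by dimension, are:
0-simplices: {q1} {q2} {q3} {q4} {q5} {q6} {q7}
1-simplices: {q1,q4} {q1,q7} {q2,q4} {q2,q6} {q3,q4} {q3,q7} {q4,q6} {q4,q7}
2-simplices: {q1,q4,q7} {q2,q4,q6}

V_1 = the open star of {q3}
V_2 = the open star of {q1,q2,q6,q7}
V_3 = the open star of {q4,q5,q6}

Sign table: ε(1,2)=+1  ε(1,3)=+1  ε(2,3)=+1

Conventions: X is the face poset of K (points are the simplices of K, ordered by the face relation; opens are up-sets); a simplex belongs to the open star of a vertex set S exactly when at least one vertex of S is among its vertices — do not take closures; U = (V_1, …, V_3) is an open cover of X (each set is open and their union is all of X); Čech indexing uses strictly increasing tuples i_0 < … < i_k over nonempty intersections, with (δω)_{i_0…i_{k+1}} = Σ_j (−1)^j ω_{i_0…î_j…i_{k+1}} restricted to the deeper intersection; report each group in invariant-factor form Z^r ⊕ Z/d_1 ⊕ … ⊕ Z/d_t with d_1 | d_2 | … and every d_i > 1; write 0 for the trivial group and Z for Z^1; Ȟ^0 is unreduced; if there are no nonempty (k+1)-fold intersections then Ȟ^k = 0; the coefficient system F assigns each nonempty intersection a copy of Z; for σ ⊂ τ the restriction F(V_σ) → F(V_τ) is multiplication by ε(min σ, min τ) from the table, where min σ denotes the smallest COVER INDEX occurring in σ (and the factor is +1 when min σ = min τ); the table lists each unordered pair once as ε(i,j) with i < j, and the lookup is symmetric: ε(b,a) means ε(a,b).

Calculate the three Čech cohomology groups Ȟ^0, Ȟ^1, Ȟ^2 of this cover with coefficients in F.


Ȟ^0(U;F) ≅ Z, Ȟ^1(U;F) ≅ Z, Ȟ^2(U;F) ≅ 0

nonempty intersections:
  V1={{q3},{q3,q4},{q3,q7}} V2={{q1},{q2},{q6},{q7},{q1,q4},{q1,q7},{q2,q4},{q2,q6},{q3,q7},{q4,q6},{q4,q7},{q1,q4,q7},{q2,q4,q6}} V3={{q4},{q5},{q6},{q1,q4},{q2,q4},{q2,q6},{q3,q4},{q4,q6},{q4,q7},{q1,q4,q7},{q2,q4,q6}}
  V12={{q3,q7}} V13={{q3,q4}} V23={{q6},{q1,q4},{q2,q4},{q2,q6},{q4,q6},{q4,q7},{q1,q4,q7},{q2,q4,q6}}
C dims 3,3; δ0: rk 2, SNF 1^2
Ȟ^0: (3−2)−0=1 ⇒ Z
Ȟ^1: (3−0)−2=1 ⇒ Z
Ȟ^2: (0−0)−0=0 ⇒ 0


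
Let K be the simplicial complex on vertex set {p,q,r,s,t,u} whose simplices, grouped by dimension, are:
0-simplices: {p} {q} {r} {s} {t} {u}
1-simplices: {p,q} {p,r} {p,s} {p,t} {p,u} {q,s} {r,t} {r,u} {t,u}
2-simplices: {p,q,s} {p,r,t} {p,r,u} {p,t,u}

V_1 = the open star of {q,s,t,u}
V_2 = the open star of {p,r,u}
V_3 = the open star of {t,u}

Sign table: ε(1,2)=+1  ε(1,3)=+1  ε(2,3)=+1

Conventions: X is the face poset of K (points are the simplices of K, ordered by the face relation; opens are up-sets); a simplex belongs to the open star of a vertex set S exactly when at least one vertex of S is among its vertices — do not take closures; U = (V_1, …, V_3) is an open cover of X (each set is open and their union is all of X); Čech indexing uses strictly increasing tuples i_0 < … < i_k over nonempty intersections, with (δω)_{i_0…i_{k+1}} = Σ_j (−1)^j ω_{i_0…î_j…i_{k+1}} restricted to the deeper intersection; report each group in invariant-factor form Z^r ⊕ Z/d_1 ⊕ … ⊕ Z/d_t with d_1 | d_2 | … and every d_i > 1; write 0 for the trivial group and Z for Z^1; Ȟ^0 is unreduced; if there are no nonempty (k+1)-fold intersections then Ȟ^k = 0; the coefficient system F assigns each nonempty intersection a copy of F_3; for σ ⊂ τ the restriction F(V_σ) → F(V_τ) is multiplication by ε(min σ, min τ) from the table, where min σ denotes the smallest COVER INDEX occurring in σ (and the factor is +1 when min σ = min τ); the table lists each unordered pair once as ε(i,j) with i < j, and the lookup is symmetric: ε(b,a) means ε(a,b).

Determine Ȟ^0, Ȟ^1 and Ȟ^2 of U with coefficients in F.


nonempty overlaps:
  V1={{q},{s},{t},{u},{p,q},{p,s},{p,t},{p,u},{q,s},{r,t},{r,u},{t,u},{p,q,s},{p,r,t},{p,r,u},{p,t,u}} V2={{p},{r},{u},{p,q},{p,r},{p,s},{p,t},{p,u},{r,t},{r,u},{t,u},{p,q,s},{p,r,t},{p,r,u},{p,t,u}} V3={{t},{u},{p,t},{p,u},{r,t},{r,u},{t,u},{p,r,t},{p,r,u},{p,t,u}}
  V12={{u},{p,q},{p,s},{p,t},{p,u},{r,t},{r,u},{t,u},{p,q,s},{p,r,t},{p,r,u},{p,t,u}} V13={{t},{u},{p,t},{p,u},{r,t},{r,u},{t,u},{p,r,t},{p,r,u},{p,t,u}} V23={{u},{p,t},{p,u},{r,t},{r,u},{t,u},{p,r,t},{p,r,u},{p,t,u}}
  V123={{u},{p,t},{p,u},{r,t},{r,u},{t,u},{p,r,t},{p,r,u},{p,t,u}}
C dims 3,3,1; δ0: rk_F3 2; δ1: rk_F3 1
degree 0: 3−2−0 = 1 → Ȟ^0 ≅ Z/3
degree 1: 3−1−2 = 0 → Ȟ^1 ≅ 0
degree 2: 1−0−1 = 0 → Ȟ^2 ≅ 0

Ȟ^0 ≅ Z/3; Ȟ^1 ≅ 0; Ȟ^2 ≅ 0


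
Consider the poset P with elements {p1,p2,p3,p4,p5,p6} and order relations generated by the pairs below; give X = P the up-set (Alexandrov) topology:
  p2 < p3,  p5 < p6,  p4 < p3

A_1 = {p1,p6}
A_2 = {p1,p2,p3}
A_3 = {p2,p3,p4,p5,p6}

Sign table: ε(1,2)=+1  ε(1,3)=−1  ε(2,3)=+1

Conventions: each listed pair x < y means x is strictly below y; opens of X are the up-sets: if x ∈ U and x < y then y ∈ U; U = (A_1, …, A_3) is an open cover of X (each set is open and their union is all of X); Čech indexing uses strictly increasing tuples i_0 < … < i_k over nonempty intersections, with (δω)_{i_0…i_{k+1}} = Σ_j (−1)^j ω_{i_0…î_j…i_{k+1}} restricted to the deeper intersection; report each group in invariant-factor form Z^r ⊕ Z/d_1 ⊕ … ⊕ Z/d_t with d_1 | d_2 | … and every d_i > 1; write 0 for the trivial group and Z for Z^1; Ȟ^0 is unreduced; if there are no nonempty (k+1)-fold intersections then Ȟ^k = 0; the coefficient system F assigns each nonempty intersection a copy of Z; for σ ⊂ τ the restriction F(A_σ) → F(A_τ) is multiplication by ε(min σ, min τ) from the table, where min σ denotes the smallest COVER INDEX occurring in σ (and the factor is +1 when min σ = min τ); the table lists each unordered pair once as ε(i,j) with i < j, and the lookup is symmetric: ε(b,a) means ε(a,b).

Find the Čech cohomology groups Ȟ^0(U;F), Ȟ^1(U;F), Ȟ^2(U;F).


Ȟ^0 = 0, Ȟ^1 = Z/2 and Ȟ^2 = 0

intersection data:
  A12={p1} A13={p6} A23={p2,p3}
C dims 3,3; δ0: rk 3, SNF 1^2·2
Ȟ^0 = (3 − 3) − 0 = 0, so Ȟ^0 ≅ 0
Ȟ^1 = (3 − 0) − 3 = 0 plus torsion [2], so Ȟ^1 ≅ Z/2
Ȟ^2 = (0 − 0) − 0 = 0, so Ȟ^2 ≅ 0


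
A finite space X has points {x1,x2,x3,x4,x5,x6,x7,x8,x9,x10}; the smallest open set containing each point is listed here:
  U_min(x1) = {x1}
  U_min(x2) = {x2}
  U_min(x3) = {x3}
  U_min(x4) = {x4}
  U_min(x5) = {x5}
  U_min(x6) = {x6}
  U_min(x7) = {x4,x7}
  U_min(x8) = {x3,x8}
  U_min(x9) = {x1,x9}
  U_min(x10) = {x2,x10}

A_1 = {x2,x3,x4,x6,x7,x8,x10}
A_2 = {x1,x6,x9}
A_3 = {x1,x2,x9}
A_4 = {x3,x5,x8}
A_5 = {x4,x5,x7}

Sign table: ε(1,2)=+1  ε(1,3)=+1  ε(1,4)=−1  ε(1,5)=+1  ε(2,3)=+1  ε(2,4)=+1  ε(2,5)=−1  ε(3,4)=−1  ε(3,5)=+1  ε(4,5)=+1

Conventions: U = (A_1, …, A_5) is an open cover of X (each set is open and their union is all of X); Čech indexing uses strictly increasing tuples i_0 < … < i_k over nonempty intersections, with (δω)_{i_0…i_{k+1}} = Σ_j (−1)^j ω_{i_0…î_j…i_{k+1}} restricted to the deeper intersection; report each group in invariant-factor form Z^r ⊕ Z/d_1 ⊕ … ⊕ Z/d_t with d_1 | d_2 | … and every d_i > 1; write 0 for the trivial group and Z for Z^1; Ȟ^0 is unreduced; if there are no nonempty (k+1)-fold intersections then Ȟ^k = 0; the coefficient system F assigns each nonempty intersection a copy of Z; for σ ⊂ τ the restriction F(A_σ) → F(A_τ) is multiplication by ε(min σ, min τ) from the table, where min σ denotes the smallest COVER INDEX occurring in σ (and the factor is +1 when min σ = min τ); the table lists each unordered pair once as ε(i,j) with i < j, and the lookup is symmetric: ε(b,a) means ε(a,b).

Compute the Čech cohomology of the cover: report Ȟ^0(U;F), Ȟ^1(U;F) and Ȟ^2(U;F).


Ȟ^0(U;F) ≅ 0; Ȟ^1(U;F) ≅ Z ⊕ Z/2; Ȟ^2(U;F) ≅ 0

intersection data:
  A12={x6} A13={x2} A14={x3,x8} A15={x4,x7} A23={x1,x9} A45={x5}
C dims 5,6; δ0: rk 5, SNF 1^4·2
Ȟ^0 = (5 − 5) − 0 = 0, so Ȟ^0 ≅ 0
Ȟ^1 = (6 − 0) − 5 = 1 plus torsion [2], so Ȟ^1 ≅ Z ⊕ Z/2
Ȟ^2 = (0 − 0) − 0 = 0, so Ȟ^2 ≅ 0


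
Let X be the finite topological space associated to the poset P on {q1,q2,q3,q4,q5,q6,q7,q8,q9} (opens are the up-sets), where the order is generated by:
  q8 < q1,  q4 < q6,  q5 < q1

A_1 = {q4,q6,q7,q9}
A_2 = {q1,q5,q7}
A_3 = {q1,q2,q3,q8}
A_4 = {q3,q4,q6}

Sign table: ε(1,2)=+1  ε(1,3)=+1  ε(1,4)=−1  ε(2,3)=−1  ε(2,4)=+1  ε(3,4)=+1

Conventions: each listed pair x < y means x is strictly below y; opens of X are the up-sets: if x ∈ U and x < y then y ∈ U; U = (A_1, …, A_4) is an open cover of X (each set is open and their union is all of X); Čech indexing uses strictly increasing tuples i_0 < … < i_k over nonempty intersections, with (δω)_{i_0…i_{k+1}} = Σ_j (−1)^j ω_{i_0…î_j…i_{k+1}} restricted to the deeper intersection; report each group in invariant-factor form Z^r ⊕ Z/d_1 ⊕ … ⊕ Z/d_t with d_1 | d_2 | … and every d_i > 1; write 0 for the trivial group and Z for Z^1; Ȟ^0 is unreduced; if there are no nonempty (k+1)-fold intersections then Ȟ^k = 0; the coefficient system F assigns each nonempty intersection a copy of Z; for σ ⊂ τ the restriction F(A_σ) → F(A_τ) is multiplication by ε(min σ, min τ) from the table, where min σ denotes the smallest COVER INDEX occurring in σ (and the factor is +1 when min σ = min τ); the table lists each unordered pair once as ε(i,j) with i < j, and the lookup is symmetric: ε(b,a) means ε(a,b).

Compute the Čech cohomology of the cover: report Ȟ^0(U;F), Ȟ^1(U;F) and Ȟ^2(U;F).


nonempty intersections:
  A12={q7} A14={q4,q6} A23={q1} A34={q3}
C dims 4,4; δ0: rk 3, SNF 1^3
Ȟ^0: (4−3)−0=1 ⇒ Z
Ȟ^1: (4−0)−3=1 ⇒ Z
Ȟ^2: (0−0)−0=0 ⇒ 0

Ȟ^0 = Z; Ȟ^1 = Z; Ȟ^2 = 0


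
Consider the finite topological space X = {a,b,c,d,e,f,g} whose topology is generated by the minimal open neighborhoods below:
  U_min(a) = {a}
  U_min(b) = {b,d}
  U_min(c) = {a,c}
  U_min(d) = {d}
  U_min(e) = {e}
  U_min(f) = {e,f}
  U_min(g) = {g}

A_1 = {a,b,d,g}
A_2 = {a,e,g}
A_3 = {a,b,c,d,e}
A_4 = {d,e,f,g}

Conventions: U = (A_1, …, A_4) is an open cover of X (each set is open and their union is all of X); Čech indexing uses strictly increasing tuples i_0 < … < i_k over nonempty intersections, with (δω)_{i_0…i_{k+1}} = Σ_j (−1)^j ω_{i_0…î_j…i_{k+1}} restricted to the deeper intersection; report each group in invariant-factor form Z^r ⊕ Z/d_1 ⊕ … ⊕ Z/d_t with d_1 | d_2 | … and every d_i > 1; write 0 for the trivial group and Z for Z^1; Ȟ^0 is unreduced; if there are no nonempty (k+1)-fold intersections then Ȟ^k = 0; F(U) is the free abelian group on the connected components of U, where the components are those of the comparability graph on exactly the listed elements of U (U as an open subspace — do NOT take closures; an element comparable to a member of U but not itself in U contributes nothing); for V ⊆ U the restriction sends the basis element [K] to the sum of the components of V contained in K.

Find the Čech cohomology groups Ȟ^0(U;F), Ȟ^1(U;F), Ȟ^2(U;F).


Ȟ^0(U;F) ≅ Z^4, Ȟ^1(U;F) ≅ 0, Ȟ^2(U;F) ≅ 0

nonempty intersections:
  A12={a,g} A13={a,b,d} A14={d,g} A23={a,e} A24={e,g} A34={d,e}
  A123={a} A124={g} A134={d} A234={e}
components per intersection:
  A1: {a} {b,d} {g}
  A2: {a} {e} {g}
  A3: {a,c} {b,d} {e}
  A4: {d} {e,f} {g}
  A12: {a} {g}
  A13: {a} {b,d}
  A14: {d} {g}
  A23: {a} {e}
  A24: {e} {g}
  A34: {d} {e}
  A123: {a}
  A124: {g}
  A134: {d}
  A234: {e}
C dims 12,12,4; δ0: rk 8, SNF 1^8; δ1: rk 4, SNF 1^4
Ȟ^0: (12−8)−0=4 ⇒ Z^4
Ȟ^1: (12−4)−8=0 ⇒ 0
Ȟ^2: (4−0)−4=0 ⇒ 0


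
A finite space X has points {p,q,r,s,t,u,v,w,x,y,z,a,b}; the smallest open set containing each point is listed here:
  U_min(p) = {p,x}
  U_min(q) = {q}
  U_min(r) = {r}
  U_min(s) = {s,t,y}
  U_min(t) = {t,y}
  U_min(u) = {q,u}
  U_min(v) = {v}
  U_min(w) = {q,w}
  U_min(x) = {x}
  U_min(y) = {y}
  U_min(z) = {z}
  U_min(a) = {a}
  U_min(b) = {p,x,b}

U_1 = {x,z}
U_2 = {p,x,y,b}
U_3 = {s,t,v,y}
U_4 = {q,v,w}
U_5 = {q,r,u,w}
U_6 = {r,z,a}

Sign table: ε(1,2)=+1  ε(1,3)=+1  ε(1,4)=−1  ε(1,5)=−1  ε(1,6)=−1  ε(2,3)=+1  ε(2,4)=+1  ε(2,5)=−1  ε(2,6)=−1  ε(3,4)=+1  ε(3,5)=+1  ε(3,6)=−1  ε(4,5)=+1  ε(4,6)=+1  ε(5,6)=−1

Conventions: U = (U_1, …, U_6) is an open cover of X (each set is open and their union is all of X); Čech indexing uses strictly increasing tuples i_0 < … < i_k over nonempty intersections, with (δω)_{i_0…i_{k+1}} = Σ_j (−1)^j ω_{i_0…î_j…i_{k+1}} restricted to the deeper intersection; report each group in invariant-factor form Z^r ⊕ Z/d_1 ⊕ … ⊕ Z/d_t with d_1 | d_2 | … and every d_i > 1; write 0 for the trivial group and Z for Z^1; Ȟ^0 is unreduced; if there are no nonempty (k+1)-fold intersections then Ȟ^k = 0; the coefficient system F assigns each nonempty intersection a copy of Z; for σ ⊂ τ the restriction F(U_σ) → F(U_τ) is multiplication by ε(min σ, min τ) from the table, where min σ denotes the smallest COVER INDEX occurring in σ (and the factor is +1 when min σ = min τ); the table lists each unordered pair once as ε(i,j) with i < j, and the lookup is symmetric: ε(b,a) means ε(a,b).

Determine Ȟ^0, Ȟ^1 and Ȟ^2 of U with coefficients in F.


cover nerve:
  U12={x} U16={z} U23={y} U34={v} U45={q,w} U56={r}
C dims 6,6; δ0: rk 5, SNF 1^5
Ȟ^0: (6−5)−0=1 ⇒ Z
Ȟ^1: (6−0)−5=1 ⇒ Z
Ȟ^2: (0−0)−0=0 ⇒ 0

Ȟ^0 = Z; Ȟ^1 = Z; Ȟ^2 = 0


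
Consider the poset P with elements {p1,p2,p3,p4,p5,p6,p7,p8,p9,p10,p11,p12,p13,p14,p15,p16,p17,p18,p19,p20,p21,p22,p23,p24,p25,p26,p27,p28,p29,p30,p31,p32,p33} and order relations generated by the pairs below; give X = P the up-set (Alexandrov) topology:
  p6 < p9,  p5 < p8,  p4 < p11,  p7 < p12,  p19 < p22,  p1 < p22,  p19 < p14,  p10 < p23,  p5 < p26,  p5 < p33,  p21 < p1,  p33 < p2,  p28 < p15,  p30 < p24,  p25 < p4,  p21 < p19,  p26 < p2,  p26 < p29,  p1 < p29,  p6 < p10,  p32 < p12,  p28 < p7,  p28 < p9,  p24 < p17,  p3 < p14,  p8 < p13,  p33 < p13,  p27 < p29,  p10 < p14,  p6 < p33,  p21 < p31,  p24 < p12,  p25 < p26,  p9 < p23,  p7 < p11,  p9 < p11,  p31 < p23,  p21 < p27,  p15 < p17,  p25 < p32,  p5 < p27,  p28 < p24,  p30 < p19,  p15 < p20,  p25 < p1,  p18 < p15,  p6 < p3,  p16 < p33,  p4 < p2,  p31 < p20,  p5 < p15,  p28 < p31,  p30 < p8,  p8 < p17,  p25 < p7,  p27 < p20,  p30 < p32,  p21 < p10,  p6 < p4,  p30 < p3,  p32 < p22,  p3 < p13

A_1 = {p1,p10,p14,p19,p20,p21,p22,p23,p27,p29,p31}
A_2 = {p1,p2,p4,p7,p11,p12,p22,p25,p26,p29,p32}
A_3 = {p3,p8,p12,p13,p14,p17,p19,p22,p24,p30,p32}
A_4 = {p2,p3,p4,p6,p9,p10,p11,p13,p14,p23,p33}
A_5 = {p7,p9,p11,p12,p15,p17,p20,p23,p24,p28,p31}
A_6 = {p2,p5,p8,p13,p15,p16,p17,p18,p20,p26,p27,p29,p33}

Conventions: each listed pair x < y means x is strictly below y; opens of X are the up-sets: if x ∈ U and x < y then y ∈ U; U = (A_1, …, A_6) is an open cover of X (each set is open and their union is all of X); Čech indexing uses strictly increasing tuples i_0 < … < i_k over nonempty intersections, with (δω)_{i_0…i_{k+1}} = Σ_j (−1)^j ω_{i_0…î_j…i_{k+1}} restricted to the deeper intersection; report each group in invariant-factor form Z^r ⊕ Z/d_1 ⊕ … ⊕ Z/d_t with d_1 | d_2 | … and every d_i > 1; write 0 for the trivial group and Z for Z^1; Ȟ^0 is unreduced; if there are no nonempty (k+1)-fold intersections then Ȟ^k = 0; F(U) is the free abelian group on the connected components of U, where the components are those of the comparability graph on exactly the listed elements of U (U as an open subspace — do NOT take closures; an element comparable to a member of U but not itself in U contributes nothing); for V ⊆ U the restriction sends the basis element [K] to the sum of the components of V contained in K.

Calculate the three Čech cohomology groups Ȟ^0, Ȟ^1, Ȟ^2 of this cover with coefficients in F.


Ȟ^0 ≅ Z; Ȟ^1 ≅ 0; Ȟ^2 ≅ Z/2

nonempty intersections:
  A12={p1,p22,p29} A13={p14,p19,p22} A14={p10,p14,p23} A15={p20,p23,p31} A16={p20,p27,p29} A23={p12,p22,p32} A24={p2,p4,p11} A25={p7,p11,p12} A26={p2,p26,p29} A34={p3,p13,p14} A35={p12,p17,p24} A36={p8,p13,p17} A45={p9,p11,p23} A46={p2,p13,p33} A56={p15,p17,p20}
  A123={p22} A126={p29} A134={p14} A145={p23} A156={p20} A235={p12} A245={p11} A246={p2} A346={p13} A356={p17}
components per intersection:
  A1: {p1,p10,p14,p19,p20,p21,p22,p23,p27,p29,p31}
  A2: {p1,p2,p4,p7,p11,p12,p22,p25,p26,p29,p32}
  A3: {p3,p8,p12,p13,p14,p17,p19,p22,p24,p30,p32}
  A4: {p2,p3,p4,p6,p9,p10,p11,p13,p14,p23,p33}
  A5: {p7,p9,p11,p12,p15,p17,p20,p23,p24,p28,p31}
  A6: {p2,p5,p8,p13,p15,p16,p17,p18,p20,p26,p27,p29,p33}
  A12: {p1,p22,p29}
  A13: {p14,p19,p22}
  A14: {p10,p14,p23}
  A15: {p20,p23,p31}
  A16: {p20,p27,p29}
  A23: {p12,p22,p32}
  A24: {p2,p4,p11}
  A25: {p7,p11,p12}
  A26: {p2,p26,p29}
  A34: {p3,p13,p14}
  A35: {p12,p17,p24}
  A36: {p8,p13,p17}
  A45: {p9,p11,p23}
  A46: {p2,p13,p33}
  A56: {p15,p17,p20}
  A123: {p22}
  A126: {p29}
  A134: {p14}
  A145: {p23}
  A156: {p20}
  A235: {p12}
  A245: {p11}
  A246: {p2}
  A346: {p13}
  A356: {p17}
C dims 6,15,10; δ0: rk 5, SNF 1^5; δ1: rk 10, SNF 1^9·2
Ȟ^0: (6−5)−0=1 ⇒ Z
Ȟ^1: (15−10)−5=0 ⇒ 0
Ȟ^2: (10−0)−10=0 plus torsion [2] ⇒ Z/2


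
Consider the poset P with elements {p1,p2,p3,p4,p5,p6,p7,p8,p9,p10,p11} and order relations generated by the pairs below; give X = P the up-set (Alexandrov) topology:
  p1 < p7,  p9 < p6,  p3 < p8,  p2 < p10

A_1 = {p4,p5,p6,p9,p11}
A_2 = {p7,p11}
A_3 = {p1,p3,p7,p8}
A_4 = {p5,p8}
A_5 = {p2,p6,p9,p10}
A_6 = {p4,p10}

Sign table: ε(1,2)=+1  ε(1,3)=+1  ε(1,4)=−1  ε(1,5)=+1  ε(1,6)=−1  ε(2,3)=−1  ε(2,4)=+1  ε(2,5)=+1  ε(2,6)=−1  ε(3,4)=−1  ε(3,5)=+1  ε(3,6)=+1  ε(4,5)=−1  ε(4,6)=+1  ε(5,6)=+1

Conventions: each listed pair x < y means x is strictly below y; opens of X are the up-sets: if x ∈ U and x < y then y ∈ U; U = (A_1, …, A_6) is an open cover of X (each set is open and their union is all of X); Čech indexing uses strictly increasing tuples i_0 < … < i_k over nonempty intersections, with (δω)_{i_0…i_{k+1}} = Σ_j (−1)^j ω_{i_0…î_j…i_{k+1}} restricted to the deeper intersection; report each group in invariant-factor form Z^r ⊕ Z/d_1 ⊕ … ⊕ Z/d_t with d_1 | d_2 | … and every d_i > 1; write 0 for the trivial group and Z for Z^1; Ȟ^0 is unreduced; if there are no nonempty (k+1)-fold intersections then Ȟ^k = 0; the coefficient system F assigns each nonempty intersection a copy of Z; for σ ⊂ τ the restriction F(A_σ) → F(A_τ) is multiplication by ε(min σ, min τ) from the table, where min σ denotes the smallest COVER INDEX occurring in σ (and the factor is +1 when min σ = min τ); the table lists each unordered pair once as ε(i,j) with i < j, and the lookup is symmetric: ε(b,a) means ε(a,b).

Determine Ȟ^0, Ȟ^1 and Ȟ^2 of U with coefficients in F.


nerve simplices:
  A12={p11} A14={p5} A15={p6,p9} A16={p4} A23={p7} A34={p8} A56={p10}
C dims 6,7; δ0: rk 6, SNF 1^5·2
degree 0: 6−6−0 = 0 → Ȟ^0 ≅ 0
degree 1: 7−0−6 = 1 plus torsion [2] → Ȟ^1 ≅ Z ⊕ Z/2
degree 2: 0−0−0 = 0 → Ȟ^2 ≅ 0

Ȟ^0(U;F) ≅ 0, Ȟ^1(U;F) ≅ Z ⊕ Z/2 and Ȟ^2(U;F) ≅ 0


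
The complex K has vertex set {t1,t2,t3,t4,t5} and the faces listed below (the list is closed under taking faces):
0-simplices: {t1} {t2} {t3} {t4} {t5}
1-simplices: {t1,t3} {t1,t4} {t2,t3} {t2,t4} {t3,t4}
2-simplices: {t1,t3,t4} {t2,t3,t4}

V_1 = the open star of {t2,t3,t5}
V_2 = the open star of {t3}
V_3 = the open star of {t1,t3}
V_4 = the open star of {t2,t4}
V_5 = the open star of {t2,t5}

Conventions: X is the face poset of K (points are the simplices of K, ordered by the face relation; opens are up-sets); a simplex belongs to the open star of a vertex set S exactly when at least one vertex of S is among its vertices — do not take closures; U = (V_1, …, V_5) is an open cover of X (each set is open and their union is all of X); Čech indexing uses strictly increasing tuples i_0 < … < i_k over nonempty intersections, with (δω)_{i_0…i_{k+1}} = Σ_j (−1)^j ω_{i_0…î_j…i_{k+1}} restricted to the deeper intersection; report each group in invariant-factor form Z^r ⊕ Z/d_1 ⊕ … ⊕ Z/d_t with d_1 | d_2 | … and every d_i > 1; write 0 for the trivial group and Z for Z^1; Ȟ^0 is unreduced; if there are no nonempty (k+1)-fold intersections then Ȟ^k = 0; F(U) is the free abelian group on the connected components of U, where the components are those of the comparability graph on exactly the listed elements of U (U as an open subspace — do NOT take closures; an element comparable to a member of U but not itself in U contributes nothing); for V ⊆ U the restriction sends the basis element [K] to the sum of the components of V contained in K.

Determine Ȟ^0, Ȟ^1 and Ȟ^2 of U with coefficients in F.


Ȟ^0 ≅ Z^2,  Ȟ^1 ≅ 0,  Ȟ^2 ≅ 0

intersection data:
  V1={{t2},{t3},{t5},{t1,t3},{t2,t3},{t2,t4},{t3,t4},{t1,t3,t4},{t2,t3,t4}} V2={{t3},{t1,t3},{t2,t3},{t3,t4},{t1,t3,t4},{t2,t3,t4}} V3={{t1},{t3},{t1,t3},{t1,t4},{t2,t3},{t3,t4},{t1,t3,t4},{t2,t3,t4}} V4={{t2},{t4},{t1,t4},{t2,t3},{t2,t4},{t3,t4},{t1,t3,t4},{t2,t3,t4}} V5={{t2},{t5},{t2,t3},{t2,t4},{t2,t3,t4}}
  V12={{t3},{t1,t3},{t2,t3},{t3,t4},{t1,t3,t4},{t2,t3,t4}} V13={{t3},{t1,t3},{t2,t3},{t3,t4},{t1,t3,t4},{t2,t3,t4}} V14={{t2},{t2,t3},{t2,t4},{t3,t4},{t1,t3,t4},{t2,t3,t4}} V15={{t2},{t5},{t2,t3},{t2,t4},{t2,t3,t4}} V23={{t3},{t1,t3},{t2,t3},{t3,t4},{t1,t3,t4},{t2,t3,t4}} V24={{t2,t3},{t3,t4},{t1,t3,t4},{t2,t3,t4}} V25={{t2,t3},{t2,t3,t4}} V34={{t1,t4},{t2,t3},{t3,t4},{t1,t3,t4},{t2,t3,t4}} V35={{t2,t3},{t2,t3,t4}} V45={{t2},{t2,t3},{t2,t4},{t2,t3,t4}}
  V123={{t3},{t1,t3},{t2,t3},{t3,t4},{t1,t3,t4},{t2,t3,t4}} V124={{t2,t3},{t3,t4},{t1,t3,t4},{t2,t3,t4}} V125={{t2,t3},{t2,t3,t4}} V134={{t2,t3},{t3,t4},{t1,t3,t4},{t2,t3,t4}} V135={{t2,t3},{t2,t3,t4}} V145={{t2},{t2,t3},{t2,t4},{t2,t3,t4}} V234={{t2,t3},{t3,t4},{t1,t3,t4},{t2,t3,t4}} V235={{t2,t3},{t2,t3,t4}} V245={{t2,t3},{t2,t3,t4}} V345={{t2,t3},{t2,t3,t4}}
  V1234={{t2,t3},{t3,t4},{t1,t3,t4},{t2,t3,t4}} V1235={{t2,t3},{t2,t3,t4}} V1245={{t2,t3},{t2,t3,t4}} V1345={{t2,t3},{t2,t3,t4}} V2345={{t2,t3},{t2,t3,t4}}
  V12345={{t2,t3},{t2,t3,t4}}
components per intersection:
  V1: {{t2},{t3},{t1,t3},{t2,t3},{t2,t4},{t3,t4},{t1,t3,t4},{t2,t3,t4}} {{t5}}
  V2: {{t3},{t1,t3},{t2,t3},{t3,t4},{t1,t3,t4},{t2,t3,t4}}
  V3: {{t1},{t3},{t1,t3},{t1,t4},{t2,t3},{t3,t4},{t1,t3,t4},{t2,t3,t4}}
  V4: {{t2},{t4},{t1,t4},{t2,t3},{t2,t4},{t3,t4},{t1,t3,t4},{t2,t3,t4}}
  V5: {{t2},{t2,t3},{t2,t4},{t2,t3,t4}} {{t5}}
  V12: {{t3},{t1,t3},{t2,t3},{t3,t4},{t1,t3,t4},{t2,t3,t4}}
  V13: {{t3},{t1,t3},{t2,t3},{t3,t4},{t1,t3,t4},{t2,t3,t4}}
  V14: {{t2},{t2,t3},{t2,t4},{t3,t4},{t1,t3,t4},{t2,t3,t4}}
  V15: {{t2},{t2,t3},{t2,t4},{t2,t3,t4}} {{t5}}
  V23: {{t3},{t1,t3},{t2,t3},{t3,t4},{t1,t3,t4},{t2,t3,t4}}
  V24: {{t2,t3},{t3,t4},{t1,t3,t4},{t2,t3,t4}}
  V25: {{t2,t3},{t2,t3,t4}}
  V34: {{t1,t4},{t2,t3},{t3,t4},{t1,t3,t4},{t2,t3,t4}}
  V35: {{t2,t3},{t2,t3,t4}}
  V45: {{t2},{t2,t3},{t2,t4},{t2,t3,t4}}
  V123: {{t3},{t1,t3},{t2,t3},{t3,t4},{t1,t3,t4},{t2,t3,t4}}
  V124: {{t2,t3},{t3,t4},{t1,t3,t4},{t2,t3,t4}}
  V125: {{t2,t3},{t2,t3,t4}}
  V134: {{t2,t3},{t3,t4},{t1,t3,t4},{t2,t3,t4}}
  V135: {{t2,t3},{t2,t3,t4}}
  V145: {{t2},{t2,t3},{t2,t4},{t2,t3,t4}}
  V234: {{t2,t3},{t3,t4},{t1,t3,t4},{t2,t3,t4}}
  V235: {{t2,t3},{t2,t3,t4}}
  V245: {{t2,t3},{t2,t3,t4}}
  V345: {{t2,t3},{t2,t3,t4}}
  V1234: {{t2,t3},{t3,t4},{t1,t3,t4},{t2,t3,t4}}
  V1235: {{t2,t3},{t2,t3,t4}}
  V1245: {{t2,t3},{t2,t3,t4}}
  V1345: {{t2,t3},{t2,t3,t4}}
  V2345: {{t2,t3},{t2,t3,t4}}
  V12345: {{t2,t3},{t2,t3,t4}}
C dims 7,11,10,5; δ0: rk 5, SNF 1^5; δ1: rk 6, SNF 1^6; δ2: rk 4, SNF 1^4
Ȟ^0 = (7 − 5) − 0 = 2, so Ȟ^0 ≅ Z^2
Ȟ^1 = (11 − 6) − 5 = 0, so Ȟ^1 ≅ 0
Ȟ^2 = (10 − 4) − 6 = 0, so Ȟ^2 ≅ 0


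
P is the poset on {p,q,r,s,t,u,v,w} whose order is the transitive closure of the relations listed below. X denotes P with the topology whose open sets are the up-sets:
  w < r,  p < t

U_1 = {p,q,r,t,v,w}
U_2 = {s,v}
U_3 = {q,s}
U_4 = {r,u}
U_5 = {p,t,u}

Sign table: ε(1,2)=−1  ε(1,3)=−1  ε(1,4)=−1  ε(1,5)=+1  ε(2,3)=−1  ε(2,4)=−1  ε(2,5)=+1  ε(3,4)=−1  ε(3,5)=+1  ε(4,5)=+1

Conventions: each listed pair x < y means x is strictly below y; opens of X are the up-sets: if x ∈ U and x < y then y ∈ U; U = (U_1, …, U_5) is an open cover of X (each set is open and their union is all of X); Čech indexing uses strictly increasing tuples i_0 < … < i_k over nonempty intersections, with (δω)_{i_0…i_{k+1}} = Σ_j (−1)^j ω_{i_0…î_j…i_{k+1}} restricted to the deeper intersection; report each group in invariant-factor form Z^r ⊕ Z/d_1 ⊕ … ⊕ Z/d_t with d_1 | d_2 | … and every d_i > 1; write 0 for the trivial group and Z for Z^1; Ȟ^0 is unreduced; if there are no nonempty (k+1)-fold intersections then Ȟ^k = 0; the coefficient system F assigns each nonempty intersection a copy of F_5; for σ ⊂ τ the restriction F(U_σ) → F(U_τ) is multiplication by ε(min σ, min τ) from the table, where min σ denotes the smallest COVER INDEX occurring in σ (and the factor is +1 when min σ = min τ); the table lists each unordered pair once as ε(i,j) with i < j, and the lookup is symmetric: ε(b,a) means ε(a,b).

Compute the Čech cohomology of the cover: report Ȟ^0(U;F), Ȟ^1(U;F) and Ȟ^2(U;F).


Ȟ^0 ≅ 0; Ȟ^1 ≅ Z/5; Ȟ^2 ≅ 0

nerve simplices:
  U12={v} U13={q} U14={r} U15={p,t} U23={s} U45={u}
C dims 5,6; δ0: rk_F5 5
degree 0: 5−5−0 = 0 → Ȟ^0 ≅ 0
degree 1: 6−0−5 = 1 → Ȟ^1 ≅ Z/5
degree 2: 0−0−0 = 0 → Ȟ^2 ≅ 0


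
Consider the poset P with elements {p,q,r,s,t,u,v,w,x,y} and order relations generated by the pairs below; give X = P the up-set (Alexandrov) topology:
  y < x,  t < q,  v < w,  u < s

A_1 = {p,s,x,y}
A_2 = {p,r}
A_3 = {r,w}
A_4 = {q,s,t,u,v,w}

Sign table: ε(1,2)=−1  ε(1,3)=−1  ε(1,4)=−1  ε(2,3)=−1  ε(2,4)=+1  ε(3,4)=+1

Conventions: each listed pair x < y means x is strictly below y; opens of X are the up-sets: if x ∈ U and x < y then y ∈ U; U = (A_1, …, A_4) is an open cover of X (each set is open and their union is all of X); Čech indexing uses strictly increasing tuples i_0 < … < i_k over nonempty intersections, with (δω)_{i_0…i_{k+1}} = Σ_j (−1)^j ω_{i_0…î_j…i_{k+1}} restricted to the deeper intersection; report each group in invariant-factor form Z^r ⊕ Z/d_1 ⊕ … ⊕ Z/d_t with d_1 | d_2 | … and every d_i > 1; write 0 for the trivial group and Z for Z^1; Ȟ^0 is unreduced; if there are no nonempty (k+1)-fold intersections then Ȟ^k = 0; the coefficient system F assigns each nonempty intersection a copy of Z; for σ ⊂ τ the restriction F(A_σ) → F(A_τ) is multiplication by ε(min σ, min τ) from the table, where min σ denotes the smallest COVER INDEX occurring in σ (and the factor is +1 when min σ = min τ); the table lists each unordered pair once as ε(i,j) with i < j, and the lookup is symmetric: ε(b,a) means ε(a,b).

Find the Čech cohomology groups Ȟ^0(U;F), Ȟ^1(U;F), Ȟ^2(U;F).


intersection data:
  A12={p} A14={s} A23={r} A34={w}
C dims 4,4; δ0: rk 4, SNF 1^3·2
Ȟ^0 = (4 − 4) − 0 = 0, so Ȟ^0 ≅ 0
Ȟ^1 = (4 − 0) − 4 = 0 plus torsion [2], so Ȟ^1 ≅ Z/2
Ȟ^2 = (0 − 0) − 0 = 0, so Ȟ^2 ≅ 0

Ȟ^0 ≅ 0, Ȟ^1 ≅ Z/2, Ȟ^2 ≅ 0


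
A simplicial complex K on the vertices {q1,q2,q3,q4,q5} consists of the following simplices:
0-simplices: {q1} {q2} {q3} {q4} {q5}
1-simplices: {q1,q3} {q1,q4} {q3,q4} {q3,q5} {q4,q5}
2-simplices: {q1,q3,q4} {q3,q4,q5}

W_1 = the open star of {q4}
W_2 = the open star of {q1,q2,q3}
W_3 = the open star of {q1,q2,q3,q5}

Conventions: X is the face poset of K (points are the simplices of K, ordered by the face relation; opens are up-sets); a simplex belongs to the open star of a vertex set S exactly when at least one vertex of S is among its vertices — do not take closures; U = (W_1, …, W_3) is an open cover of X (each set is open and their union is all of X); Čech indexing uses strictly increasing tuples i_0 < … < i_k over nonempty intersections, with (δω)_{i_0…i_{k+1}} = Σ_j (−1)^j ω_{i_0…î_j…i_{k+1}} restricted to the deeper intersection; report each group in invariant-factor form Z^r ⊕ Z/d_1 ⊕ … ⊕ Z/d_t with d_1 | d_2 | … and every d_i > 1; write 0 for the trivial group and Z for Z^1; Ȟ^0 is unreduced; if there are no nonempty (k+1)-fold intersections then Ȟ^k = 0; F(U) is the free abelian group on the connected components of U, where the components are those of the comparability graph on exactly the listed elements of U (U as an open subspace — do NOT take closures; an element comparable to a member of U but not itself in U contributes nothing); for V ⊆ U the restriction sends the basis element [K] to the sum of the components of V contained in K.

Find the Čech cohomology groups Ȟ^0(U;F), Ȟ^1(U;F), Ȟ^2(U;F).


Ȟ^0 ≅ Z^2; Ȟ^1 ≅ 0; Ȟ^2 ≅ 0

nerve of the cover:
  W1={{q4},{q1,q4},{q3,q4},{q4,q5},{q1,q3,q4},{q3,q4,q5}} W2={{q1},{q2},{q3},{q1,q3},{q1,q4},{q3,q4},{q3,q5},{q1,q3,q4},{q3,q4,q5}} W3={{q1},{q2},{q3},{q5},{q1,q3},{q1,q4},{q3,q4},{q3,q5},{q4,q5},{q1,q3,q4},{q3,q4,q5}}
  W12={{q1,q4},{q3,q4},{q1,q3,q4},{q3,q4,q5}} W13={{q1,q4},{q3,q4},{q4,q5},{q1,q3,q4},{q3,q4,q5}} W23={{q1},{q2},{q3},{q1,q3},{q1,q4},{q3,q4},{q3,q5},{q1,q3,q4},{q3,q4,q5}}
  W123={{q1,q4},{q3,q4},{q1,q3,q4},{q3,q4,q5}}
components per intersection:
  W1: {{q4},{q1,q4},{q3,q4},{q4,q5},{q1,q3,q4},{q3,q4,q5}}
  W2: {{q1},{q3},{q1,q3},{q1,q4},{q3,q4},{q3,q5},{q1,q3,q4},{q3,q4,q5}} {{q2}}
  W3: {{q1},{q3},{q5},{q1,q3},{q1,q4},{q3,q4},{q3,q5},{q4,q5},{q1,q3,q4},{q3,q4,q5}} {{q2}}
  W12: {{q1,q4},{q3,q4},{q1,q3,q4},{q3,q4,q5}}
  W13: {{q1,q4},{q3,q4},{q4,q5},{q1,q3,q4},{q3,q4,q5}}
  W23: {{q1},{q3},{q1,q3},{q1,q4},{q3,q4},{q3,q5},{q1,q3,q4},{q3,q4,q5}} {{q2}}
  W123: {{q1,q4},{q3,q4},{q1,q3,q4},{q3,q4,q5}}
C dims 5,4,1; δ0: rk 3, SNF 1^3; δ1: rk 1, SNF 1^1
Ȟ^0 = (5 − 3) − 0 = 2, so Ȟ^0 ≅ Z^2
Ȟ^1 = (4 − 1) − 3 = 0, so Ȟ^1 ≅ 0
Ȟ^2 = (1 − 0) − 1 = 0, so Ȟ^2 ≅ 0


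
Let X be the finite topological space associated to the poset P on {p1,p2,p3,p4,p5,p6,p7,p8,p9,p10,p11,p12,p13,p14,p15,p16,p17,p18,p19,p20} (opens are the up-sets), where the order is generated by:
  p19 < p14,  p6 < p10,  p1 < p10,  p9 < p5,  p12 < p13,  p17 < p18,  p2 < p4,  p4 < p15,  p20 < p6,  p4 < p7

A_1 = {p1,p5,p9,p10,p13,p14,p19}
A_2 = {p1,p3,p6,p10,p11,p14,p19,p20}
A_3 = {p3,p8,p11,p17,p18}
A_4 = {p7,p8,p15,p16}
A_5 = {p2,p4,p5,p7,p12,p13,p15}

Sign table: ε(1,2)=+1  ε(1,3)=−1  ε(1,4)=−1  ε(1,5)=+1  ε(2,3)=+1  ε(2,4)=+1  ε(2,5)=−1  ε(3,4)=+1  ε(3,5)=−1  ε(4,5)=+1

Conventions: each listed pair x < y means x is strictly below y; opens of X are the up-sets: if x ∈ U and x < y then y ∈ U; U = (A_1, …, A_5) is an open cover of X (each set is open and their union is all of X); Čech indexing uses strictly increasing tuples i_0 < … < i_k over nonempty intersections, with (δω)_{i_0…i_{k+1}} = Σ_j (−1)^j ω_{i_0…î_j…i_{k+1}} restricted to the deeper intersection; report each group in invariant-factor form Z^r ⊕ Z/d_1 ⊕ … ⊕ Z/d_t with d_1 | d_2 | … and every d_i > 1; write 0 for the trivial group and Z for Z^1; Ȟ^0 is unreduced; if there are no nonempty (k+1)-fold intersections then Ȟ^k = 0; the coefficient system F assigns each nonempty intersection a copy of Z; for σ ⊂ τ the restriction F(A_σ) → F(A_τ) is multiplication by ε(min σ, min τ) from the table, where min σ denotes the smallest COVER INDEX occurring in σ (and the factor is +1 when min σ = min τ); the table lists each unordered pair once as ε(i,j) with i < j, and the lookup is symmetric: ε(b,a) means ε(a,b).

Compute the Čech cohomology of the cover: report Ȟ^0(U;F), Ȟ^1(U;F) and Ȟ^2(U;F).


nerve of the cover:
  A12={p1,p10,p14,p19} A15={p5,p13} A23={p3,p11} A34={p8} A45={p7,p15}
C dims 5,5; δ0: rk 4, SNF 1^4
Ȟ^0 = (5 − 4) − 0 = 1, so Ȟ^0 ≅ Z
Ȟ^1 = (5 − 0) − 4 = 1, so Ȟ^1 ≅ Z
Ȟ^2 = (0 − 0) − 0 = 0, so Ȟ^2 ≅ 0

Ȟ^0(U;F) ≅ Z, Ȟ^1(U;F) ≅ Z and Ȟ^2(U;F) ≅ 0
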